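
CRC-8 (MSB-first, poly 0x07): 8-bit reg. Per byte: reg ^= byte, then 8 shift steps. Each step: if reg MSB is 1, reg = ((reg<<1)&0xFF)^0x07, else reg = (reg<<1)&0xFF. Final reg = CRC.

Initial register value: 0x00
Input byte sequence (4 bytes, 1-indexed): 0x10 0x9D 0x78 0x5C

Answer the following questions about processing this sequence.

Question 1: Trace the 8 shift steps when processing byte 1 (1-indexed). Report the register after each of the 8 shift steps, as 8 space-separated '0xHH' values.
Answer: 0x20 0x40 0x80 0x07 0x0E 0x1C 0x38 0x70

Derivation:
Register before byte 1: 0x00
After XOR with byte 0x10: 0x10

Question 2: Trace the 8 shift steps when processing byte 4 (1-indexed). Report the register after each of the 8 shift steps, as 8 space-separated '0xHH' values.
Answer: 0x35 0x6A 0xD4 0xAF 0x59 0xB2 0x63 0xC6

Derivation:
After byte 1 (0x10): reg=0x70
After byte 2 (0x9D): reg=0x8D
After byte 3 (0x78): reg=0xC5
Register before byte 4: 0xC5
After XOR with byte 0x5C: 0x99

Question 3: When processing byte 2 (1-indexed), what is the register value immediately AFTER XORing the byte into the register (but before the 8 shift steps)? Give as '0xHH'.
Register before byte 2: 0x70
Byte 2: 0x9D
0x70 XOR 0x9D = 0xED

Answer: 0xED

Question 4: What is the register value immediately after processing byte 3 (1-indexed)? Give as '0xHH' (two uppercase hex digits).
Answer: 0xC5

Derivation:
After byte 1 (0x10): reg=0x70
After byte 2 (0x9D): reg=0x8D
After byte 3 (0x78): reg=0xC5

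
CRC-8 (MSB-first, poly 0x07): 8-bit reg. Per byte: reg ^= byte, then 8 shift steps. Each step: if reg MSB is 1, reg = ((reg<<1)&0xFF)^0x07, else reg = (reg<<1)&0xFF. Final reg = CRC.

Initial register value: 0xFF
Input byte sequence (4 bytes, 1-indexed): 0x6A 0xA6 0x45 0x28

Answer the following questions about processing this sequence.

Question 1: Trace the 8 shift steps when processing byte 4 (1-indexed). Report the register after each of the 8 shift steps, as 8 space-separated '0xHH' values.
Answer: 0xF1 0xE5 0xCD 0x9D 0x3D 0x7A 0xF4 0xEF

Derivation:
After byte 1 (0x6A): reg=0xE2
After byte 2 (0xA6): reg=0xDB
After byte 3 (0x45): reg=0xD3
Register before byte 4: 0xD3
After XOR with byte 0x28: 0xFB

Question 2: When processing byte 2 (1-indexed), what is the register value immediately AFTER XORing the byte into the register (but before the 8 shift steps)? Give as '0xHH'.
Answer: 0x44

Derivation:
Register before byte 2: 0xE2
Byte 2: 0xA6
0xE2 XOR 0xA6 = 0x44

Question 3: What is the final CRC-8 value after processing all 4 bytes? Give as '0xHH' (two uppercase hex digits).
Answer: 0xEF

Derivation:
After byte 1 (0x6A): reg=0xE2
After byte 2 (0xA6): reg=0xDB
After byte 3 (0x45): reg=0xD3
After byte 4 (0x28): reg=0xEF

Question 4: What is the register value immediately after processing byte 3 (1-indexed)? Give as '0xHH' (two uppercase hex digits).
After byte 1 (0x6A): reg=0xE2
After byte 2 (0xA6): reg=0xDB
After byte 3 (0x45): reg=0xD3

Answer: 0xD3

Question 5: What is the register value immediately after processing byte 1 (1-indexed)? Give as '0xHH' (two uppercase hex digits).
After byte 1 (0x6A): reg=0xE2

Answer: 0xE2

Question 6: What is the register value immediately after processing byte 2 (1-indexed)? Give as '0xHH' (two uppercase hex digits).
After byte 1 (0x6A): reg=0xE2
After byte 2 (0xA6): reg=0xDB

Answer: 0xDB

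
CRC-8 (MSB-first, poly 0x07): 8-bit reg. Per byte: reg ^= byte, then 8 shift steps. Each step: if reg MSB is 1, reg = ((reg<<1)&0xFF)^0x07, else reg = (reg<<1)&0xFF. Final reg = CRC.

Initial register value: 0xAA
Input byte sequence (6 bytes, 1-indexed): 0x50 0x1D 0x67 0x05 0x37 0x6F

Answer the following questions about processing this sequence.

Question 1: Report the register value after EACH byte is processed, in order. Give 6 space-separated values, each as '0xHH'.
0xE8 0xC5 0x67 0x29 0x5A 0x8B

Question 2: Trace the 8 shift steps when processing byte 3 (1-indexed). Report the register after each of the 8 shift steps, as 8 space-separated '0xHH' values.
Answer: 0x43 0x86 0x0B 0x16 0x2C 0x58 0xB0 0x67

Derivation:
After byte 1 (0x50): reg=0xE8
After byte 2 (0x1D): reg=0xC5
Register before byte 3: 0xC5
After XOR with byte 0x67: 0xA2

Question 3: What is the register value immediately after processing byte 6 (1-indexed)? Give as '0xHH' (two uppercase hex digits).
Answer: 0x8B

Derivation:
After byte 1 (0x50): reg=0xE8
After byte 2 (0x1D): reg=0xC5
After byte 3 (0x67): reg=0x67
After byte 4 (0x05): reg=0x29
After byte 5 (0x37): reg=0x5A
After byte 6 (0x6F): reg=0x8B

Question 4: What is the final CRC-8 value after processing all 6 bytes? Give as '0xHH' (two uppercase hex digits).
After byte 1 (0x50): reg=0xE8
After byte 2 (0x1D): reg=0xC5
After byte 3 (0x67): reg=0x67
After byte 4 (0x05): reg=0x29
After byte 5 (0x37): reg=0x5A
After byte 6 (0x6F): reg=0x8B

Answer: 0x8B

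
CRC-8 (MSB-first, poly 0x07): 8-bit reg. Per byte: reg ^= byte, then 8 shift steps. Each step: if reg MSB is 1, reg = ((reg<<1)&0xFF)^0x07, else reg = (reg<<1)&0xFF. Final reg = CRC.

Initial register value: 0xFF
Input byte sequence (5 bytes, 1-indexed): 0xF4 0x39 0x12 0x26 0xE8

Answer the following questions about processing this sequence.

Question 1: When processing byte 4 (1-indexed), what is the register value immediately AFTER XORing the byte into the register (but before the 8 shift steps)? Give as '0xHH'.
Register before byte 4: 0xD6
Byte 4: 0x26
0xD6 XOR 0x26 = 0xF0

Answer: 0xF0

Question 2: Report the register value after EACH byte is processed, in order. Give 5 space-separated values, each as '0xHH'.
0x31 0x38 0xD6 0xDE 0x82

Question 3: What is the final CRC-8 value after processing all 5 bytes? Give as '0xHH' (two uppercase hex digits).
Answer: 0x82

Derivation:
After byte 1 (0xF4): reg=0x31
After byte 2 (0x39): reg=0x38
After byte 3 (0x12): reg=0xD6
After byte 4 (0x26): reg=0xDE
After byte 5 (0xE8): reg=0x82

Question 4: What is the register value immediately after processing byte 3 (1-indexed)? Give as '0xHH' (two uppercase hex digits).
Answer: 0xD6

Derivation:
After byte 1 (0xF4): reg=0x31
After byte 2 (0x39): reg=0x38
After byte 3 (0x12): reg=0xD6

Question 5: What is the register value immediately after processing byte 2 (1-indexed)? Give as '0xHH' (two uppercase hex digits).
After byte 1 (0xF4): reg=0x31
After byte 2 (0x39): reg=0x38

Answer: 0x38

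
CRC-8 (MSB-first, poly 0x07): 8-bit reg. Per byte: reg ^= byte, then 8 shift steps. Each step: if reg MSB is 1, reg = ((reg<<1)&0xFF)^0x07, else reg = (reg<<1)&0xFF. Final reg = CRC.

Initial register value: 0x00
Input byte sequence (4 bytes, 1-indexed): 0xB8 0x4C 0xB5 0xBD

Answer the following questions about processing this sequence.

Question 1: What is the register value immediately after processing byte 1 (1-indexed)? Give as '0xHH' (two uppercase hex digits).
After byte 1 (0xB8): reg=0x21

Answer: 0x21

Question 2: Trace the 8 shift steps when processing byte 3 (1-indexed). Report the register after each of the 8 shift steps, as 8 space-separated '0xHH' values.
After byte 1 (0xB8): reg=0x21
After byte 2 (0x4C): reg=0x04
Register before byte 3: 0x04
After XOR with byte 0xB5: 0xB1

Answer: 0x65 0xCA 0x93 0x21 0x42 0x84 0x0F 0x1E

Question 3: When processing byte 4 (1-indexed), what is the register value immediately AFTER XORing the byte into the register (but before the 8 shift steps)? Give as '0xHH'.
Register before byte 4: 0x1E
Byte 4: 0xBD
0x1E XOR 0xBD = 0xA3

Answer: 0xA3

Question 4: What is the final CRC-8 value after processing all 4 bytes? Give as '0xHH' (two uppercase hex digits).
After byte 1 (0xB8): reg=0x21
After byte 2 (0x4C): reg=0x04
After byte 3 (0xB5): reg=0x1E
After byte 4 (0xBD): reg=0x60

Answer: 0x60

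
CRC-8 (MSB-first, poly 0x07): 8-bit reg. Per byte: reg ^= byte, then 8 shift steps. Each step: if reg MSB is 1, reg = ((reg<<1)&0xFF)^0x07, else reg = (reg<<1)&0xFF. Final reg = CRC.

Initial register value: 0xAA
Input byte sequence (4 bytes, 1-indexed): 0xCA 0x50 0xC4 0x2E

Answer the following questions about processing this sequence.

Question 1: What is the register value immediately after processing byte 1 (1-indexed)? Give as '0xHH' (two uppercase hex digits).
Answer: 0x27

Derivation:
After byte 1 (0xCA): reg=0x27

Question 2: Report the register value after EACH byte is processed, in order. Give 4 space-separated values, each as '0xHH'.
0x27 0x42 0x9B 0x02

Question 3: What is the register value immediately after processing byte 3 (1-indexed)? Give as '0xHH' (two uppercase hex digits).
After byte 1 (0xCA): reg=0x27
After byte 2 (0x50): reg=0x42
After byte 3 (0xC4): reg=0x9B

Answer: 0x9B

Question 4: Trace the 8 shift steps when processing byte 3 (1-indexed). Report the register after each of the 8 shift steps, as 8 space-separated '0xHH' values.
After byte 1 (0xCA): reg=0x27
After byte 2 (0x50): reg=0x42
Register before byte 3: 0x42
After XOR with byte 0xC4: 0x86

Answer: 0x0B 0x16 0x2C 0x58 0xB0 0x67 0xCE 0x9B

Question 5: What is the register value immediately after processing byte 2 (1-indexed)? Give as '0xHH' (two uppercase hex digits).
Answer: 0x42

Derivation:
After byte 1 (0xCA): reg=0x27
After byte 2 (0x50): reg=0x42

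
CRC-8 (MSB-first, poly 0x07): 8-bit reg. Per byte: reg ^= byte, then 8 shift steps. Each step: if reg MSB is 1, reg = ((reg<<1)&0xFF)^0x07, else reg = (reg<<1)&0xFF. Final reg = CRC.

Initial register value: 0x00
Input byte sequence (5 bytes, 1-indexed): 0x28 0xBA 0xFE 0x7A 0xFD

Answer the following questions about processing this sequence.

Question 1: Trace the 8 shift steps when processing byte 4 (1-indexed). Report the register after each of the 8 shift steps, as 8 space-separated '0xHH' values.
After byte 1 (0x28): reg=0xD8
After byte 2 (0xBA): reg=0x29
After byte 3 (0xFE): reg=0x2B
Register before byte 4: 0x2B
After XOR with byte 0x7A: 0x51

Answer: 0xA2 0x43 0x86 0x0B 0x16 0x2C 0x58 0xB0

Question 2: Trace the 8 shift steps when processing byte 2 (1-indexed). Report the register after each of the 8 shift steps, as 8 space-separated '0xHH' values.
Answer: 0xC4 0x8F 0x19 0x32 0x64 0xC8 0x97 0x29

Derivation:
After byte 1 (0x28): reg=0xD8
Register before byte 2: 0xD8
After XOR with byte 0xBA: 0x62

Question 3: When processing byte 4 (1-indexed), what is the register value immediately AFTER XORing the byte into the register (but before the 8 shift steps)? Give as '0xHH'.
Register before byte 4: 0x2B
Byte 4: 0x7A
0x2B XOR 0x7A = 0x51

Answer: 0x51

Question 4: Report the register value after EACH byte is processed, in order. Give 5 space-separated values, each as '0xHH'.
0xD8 0x29 0x2B 0xB0 0xE4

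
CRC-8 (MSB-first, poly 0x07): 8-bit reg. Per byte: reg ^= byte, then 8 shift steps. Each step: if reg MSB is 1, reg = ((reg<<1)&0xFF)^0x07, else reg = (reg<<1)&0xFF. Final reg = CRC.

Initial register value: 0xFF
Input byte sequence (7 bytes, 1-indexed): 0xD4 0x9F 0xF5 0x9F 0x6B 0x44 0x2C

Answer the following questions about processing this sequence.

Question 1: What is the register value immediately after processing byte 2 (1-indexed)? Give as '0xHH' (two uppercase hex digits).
Answer: 0xED

Derivation:
After byte 1 (0xD4): reg=0xD1
After byte 2 (0x9F): reg=0xED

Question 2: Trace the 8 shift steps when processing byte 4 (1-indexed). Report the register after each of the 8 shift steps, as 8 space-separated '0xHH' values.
Answer: 0xA9 0x55 0xAA 0x53 0xA6 0x4B 0x96 0x2B

Derivation:
After byte 1 (0xD4): reg=0xD1
After byte 2 (0x9F): reg=0xED
After byte 3 (0xF5): reg=0x48
Register before byte 4: 0x48
After XOR with byte 0x9F: 0xD7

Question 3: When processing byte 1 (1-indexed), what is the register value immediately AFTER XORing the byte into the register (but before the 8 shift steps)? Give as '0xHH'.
Register before byte 1: 0xFF
Byte 1: 0xD4
0xFF XOR 0xD4 = 0x2B

Answer: 0x2B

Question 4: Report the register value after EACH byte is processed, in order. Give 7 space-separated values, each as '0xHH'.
0xD1 0xED 0x48 0x2B 0xC7 0x80 0x4D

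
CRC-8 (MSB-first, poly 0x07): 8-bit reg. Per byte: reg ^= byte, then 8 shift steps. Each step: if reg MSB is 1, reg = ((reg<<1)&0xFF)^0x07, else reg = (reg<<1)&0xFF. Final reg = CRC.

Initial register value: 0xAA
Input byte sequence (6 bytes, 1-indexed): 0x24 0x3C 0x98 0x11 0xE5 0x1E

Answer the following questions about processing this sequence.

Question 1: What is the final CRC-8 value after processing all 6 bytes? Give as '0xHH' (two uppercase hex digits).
After byte 1 (0x24): reg=0xA3
After byte 2 (0x3C): reg=0xD4
After byte 3 (0x98): reg=0xE3
After byte 4 (0x11): reg=0xD0
After byte 5 (0xE5): reg=0x8B
After byte 6 (0x1E): reg=0xE2

Answer: 0xE2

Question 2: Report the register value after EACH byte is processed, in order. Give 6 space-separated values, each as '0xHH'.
0xA3 0xD4 0xE3 0xD0 0x8B 0xE2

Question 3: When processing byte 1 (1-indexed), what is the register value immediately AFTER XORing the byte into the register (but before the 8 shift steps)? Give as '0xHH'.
Answer: 0x8E

Derivation:
Register before byte 1: 0xAA
Byte 1: 0x24
0xAA XOR 0x24 = 0x8E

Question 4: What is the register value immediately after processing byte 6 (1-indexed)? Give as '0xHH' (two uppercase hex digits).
After byte 1 (0x24): reg=0xA3
After byte 2 (0x3C): reg=0xD4
After byte 3 (0x98): reg=0xE3
After byte 4 (0x11): reg=0xD0
After byte 5 (0xE5): reg=0x8B
After byte 6 (0x1E): reg=0xE2

Answer: 0xE2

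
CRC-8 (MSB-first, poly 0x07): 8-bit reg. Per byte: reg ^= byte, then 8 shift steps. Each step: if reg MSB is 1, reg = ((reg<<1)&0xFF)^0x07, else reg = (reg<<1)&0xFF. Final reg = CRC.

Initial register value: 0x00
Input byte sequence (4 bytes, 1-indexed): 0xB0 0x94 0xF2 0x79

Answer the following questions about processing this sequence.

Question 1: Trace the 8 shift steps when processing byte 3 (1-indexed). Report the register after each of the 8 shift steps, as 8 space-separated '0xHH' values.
Answer: 0xB0 0x67 0xCE 0x9B 0x31 0x62 0xC4 0x8F

Derivation:
After byte 1 (0xB0): reg=0x19
After byte 2 (0x94): reg=0xAA
Register before byte 3: 0xAA
After XOR with byte 0xF2: 0x58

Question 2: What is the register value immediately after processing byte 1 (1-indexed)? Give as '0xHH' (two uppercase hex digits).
Answer: 0x19

Derivation:
After byte 1 (0xB0): reg=0x19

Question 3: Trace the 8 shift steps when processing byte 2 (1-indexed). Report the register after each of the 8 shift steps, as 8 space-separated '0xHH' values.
Answer: 0x1D 0x3A 0x74 0xE8 0xD7 0xA9 0x55 0xAA

Derivation:
After byte 1 (0xB0): reg=0x19
Register before byte 2: 0x19
After XOR with byte 0x94: 0x8D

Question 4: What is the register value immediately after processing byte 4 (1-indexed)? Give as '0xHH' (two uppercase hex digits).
After byte 1 (0xB0): reg=0x19
After byte 2 (0x94): reg=0xAA
After byte 3 (0xF2): reg=0x8F
After byte 4 (0x79): reg=0xCC

Answer: 0xCC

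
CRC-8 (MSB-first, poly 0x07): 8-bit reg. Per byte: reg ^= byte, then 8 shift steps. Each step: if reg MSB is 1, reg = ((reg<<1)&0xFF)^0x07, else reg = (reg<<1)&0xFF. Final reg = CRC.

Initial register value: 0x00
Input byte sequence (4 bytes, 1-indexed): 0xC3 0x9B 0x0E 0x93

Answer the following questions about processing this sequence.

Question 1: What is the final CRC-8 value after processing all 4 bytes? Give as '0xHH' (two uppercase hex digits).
Answer: 0xF3

Derivation:
After byte 1 (0xC3): reg=0x47
After byte 2 (0x9B): reg=0x1A
After byte 3 (0x0E): reg=0x6C
After byte 4 (0x93): reg=0xF3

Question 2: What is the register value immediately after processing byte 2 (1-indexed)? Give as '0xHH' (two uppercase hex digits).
After byte 1 (0xC3): reg=0x47
After byte 2 (0x9B): reg=0x1A

Answer: 0x1A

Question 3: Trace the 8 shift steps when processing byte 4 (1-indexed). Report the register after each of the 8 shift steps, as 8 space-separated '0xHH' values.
Answer: 0xF9 0xF5 0xED 0xDD 0xBD 0x7D 0xFA 0xF3

Derivation:
After byte 1 (0xC3): reg=0x47
After byte 2 (0x9B): reg=0x1A
After byte 3 (0x0E): reg=0x6C
Register before byte 4: 0x6C
After XOR with byte 0x93: 0xFF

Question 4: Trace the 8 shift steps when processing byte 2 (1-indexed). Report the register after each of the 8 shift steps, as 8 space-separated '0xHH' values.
After byte 1 (0xC3): reg=0x47
Register before byte 2: 0x47
After XOR with byte 0x9B: 0xDC

Answer: 0xBF 0x79 0xF2 0xE3 0xC1 0x85 0x0D 0x1A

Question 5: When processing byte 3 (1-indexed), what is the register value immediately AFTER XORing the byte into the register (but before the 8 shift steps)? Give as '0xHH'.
Register before byte 3: 0x1A
Byte 3: 0x0E
0x1A XOR 0x0E = 0x14

Answer: 0x14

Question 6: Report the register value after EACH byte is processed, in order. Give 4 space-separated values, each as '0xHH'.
0x47 0x1A 0x6C 0xF3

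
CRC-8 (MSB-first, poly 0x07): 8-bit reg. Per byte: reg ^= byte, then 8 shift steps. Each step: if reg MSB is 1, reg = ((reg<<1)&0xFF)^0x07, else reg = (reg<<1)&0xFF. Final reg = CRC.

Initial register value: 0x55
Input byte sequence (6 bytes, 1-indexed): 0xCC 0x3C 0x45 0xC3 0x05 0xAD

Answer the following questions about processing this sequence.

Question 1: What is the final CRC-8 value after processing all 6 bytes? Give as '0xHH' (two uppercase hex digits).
After byte 1 (0xCC): reg=0xC6
After byte 2 (0x3C): reg=0xE8
After byte 3 (0x45): reg=0x4A
After byte 4 (0xC3): reg=0xB6
After byte 5 (0x05): reg=0x10
After byte 6 (0xAD): reg=0x3A

Answer: 0x3A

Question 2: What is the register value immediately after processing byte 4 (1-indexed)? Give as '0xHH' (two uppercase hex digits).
Answer: 0xB6

Derivation:
After byte 1 (0xCC): reg=0xC6
After byte 2 (0x3C): reg=0xE8
After byte 3 (0x45): reg=0x4A
After byte 4 (0xC3): reg=0xB6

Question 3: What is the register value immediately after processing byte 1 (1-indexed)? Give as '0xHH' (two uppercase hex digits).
After byte 1 (0xCC): reg=0xC6

Answer: 0xC6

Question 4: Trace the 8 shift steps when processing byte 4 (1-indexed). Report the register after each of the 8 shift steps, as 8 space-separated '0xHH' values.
Answer: 0x15 0x2A 0x54 0xA8 0x57 0xAE 0x5B 0xB6

Derivation:
After byte 1 (0xCC): reg=0xC6
After byte 2 (0x3C): reg=0xE8
After byte 3 (0x45): reg=0x4A
Register before byte 4: 0x4A
After XOR with byte 0xC3: 0x89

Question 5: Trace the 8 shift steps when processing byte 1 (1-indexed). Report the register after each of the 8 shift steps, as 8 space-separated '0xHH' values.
Register before byte 1: 0x55
After XOR with byte 0xCC: 0x99

Answer: 0x35 0x6A 0xD4 0xAF 0x59 0xB2 0x63 0xC6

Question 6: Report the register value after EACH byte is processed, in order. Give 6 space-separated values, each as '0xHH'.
0xC6 0xE8 0x4A 0xB6 0x10 0x3A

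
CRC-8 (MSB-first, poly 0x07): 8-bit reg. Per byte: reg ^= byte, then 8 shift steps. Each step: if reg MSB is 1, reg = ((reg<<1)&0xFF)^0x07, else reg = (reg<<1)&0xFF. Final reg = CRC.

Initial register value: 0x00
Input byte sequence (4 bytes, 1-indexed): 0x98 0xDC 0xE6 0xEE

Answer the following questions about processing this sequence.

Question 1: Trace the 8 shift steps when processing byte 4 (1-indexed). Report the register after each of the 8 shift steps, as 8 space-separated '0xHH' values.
Answer: 0xDF 0xB9 0x75 0xEA 0xD3 0xA1 0x45 0x8A

Derivation:
After byte 1 (0x98): reg=0xC1
After byte 2 (0xDC): reg=0x53
After byte 3 (0xE6): reg=0x02
Register before byte 4: 0x02
After XOR with byte 0xEE: 0xEC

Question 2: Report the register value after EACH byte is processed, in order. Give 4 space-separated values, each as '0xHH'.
0xC1 0x53 0x02 0x8A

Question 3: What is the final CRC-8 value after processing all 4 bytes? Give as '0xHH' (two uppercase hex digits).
Answer: 0x8A

Derivation:
After byte 1 (0x98): reg=0xC1
After byte 2 (0xDC): reg=0x53
After byte 3 (0xE6): reg=0x02
After byte 4 (0xEE): reg=0x8A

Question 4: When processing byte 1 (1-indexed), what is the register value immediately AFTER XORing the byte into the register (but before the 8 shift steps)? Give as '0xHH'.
Register before byte 1: 0x00
Byte 1: 0x98
0x00 XOR 0x98 = 0x98

Answer: 0x98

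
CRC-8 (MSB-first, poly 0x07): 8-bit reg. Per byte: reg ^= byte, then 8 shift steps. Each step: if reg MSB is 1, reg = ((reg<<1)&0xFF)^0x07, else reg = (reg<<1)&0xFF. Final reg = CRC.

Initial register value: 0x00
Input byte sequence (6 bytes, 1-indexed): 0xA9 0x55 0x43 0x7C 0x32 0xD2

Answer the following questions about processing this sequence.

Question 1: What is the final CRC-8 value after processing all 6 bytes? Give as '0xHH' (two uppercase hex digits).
After byte 1 (0xA9): reg=0x56
After byte 2 (0x55): reg=0x09
After byte 3 (0x43): reg=0xF1
After byte 4 (0x7C): reg=0xAA
After byte 5 (0x32): reg=0xC1
After byte 6 (0xD2): reg=0x79

Answer: 0x79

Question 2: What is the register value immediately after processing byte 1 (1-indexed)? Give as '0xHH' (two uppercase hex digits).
After byte 1 (0xA9): reg=0x56

Answer: 0x56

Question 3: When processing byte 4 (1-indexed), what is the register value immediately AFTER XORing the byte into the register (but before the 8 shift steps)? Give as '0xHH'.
Register before byte 4: 0xF1
Byte 4: 0x7C
0xF1 XOR 0x7C = 0x8D

Answer: 0x8D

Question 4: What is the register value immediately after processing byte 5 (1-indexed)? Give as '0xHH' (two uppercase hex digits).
Answer: 0xC1

Derivation:
After byte 1 (0xA9): reg=0x56
After byte 2 (0x55): reg=0x09
After byte 3 (0x43): reg=0xF1
After byte 4 (0x7C): reg=0xAA
After byte 5 (0x32): reg=0xC1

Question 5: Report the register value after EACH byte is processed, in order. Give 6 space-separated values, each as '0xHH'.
0x56 0x09 0xF1 0xAA 0xC1 0x79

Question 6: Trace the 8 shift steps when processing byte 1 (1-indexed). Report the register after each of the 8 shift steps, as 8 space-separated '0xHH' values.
Answer: 0x55 0xAA 0x53 0xA6 0x4B 0x96 0x2B 0x56

Derivation:
Register before byte 1: 0x00
After XOR with byte 0xA9: 0xA9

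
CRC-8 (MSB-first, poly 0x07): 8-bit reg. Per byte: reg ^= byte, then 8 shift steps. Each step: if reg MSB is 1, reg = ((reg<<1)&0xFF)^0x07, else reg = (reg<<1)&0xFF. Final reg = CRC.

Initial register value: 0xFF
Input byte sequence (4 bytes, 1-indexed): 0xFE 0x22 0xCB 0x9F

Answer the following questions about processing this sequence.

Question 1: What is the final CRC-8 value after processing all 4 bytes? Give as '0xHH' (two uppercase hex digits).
After byte 1 (0xFE): reg=0x07
After byte 2 (0x22): reg=0xFB
After byte 3 (0xCB): reg=0x90
After byte 4 (0x9F): reg=0x2D

Answer: 0x2D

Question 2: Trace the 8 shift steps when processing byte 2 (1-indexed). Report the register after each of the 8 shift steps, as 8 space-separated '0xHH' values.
After byte 1 (0xFE): reg=0x07
Register before byte 2: 0x07
After XOR with byte 0x22: 0x25

Answer: 0x4A 0x94 0x2F 0x5E 0xBC 0x7F 0xFE 0xFB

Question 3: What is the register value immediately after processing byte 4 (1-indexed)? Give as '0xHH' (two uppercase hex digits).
Answer: 0x2D

Derivation:
After byte 1 (0xFE): reg=0x07
After byte 2 (0x22): reg=0xFB
After byte 3 (0xCB): reg=0x90
After byte 4 (0x9F): reg=0x2D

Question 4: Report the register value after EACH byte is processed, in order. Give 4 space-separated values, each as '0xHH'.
0x07 0xFB 0x90 0x2D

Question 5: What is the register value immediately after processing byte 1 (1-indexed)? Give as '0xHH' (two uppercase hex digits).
Answer: 0x07

Derivation:
After byte 1 (0xFE): reg=0x07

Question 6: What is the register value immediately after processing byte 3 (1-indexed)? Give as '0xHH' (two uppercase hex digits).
After byte 1 (0xFE): reg=0x07
After byte 2 (0x22): reg=0xFB
After byte 3 (0xCB): reg=0x90

Answer: 0x90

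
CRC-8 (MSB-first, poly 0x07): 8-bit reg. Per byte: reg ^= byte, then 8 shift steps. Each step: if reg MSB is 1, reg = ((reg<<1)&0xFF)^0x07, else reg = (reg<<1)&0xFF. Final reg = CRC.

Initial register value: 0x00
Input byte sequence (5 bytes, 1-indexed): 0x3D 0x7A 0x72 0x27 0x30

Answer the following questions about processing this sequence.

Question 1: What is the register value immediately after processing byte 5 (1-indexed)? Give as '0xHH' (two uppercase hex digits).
After byte 1 (0x3D): reg=0xB3
After byte 2 (0x7A): reg=0x71
After byte 3 (0x72): reg=0x09
After byte 4 (0x27): reg=0xCA
After byte 5 (0x30): reg=0xE8

Answer: 0xE8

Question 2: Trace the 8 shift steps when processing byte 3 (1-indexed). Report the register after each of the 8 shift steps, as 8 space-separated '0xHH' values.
Answer: 0x06 0x0C 0x18 0x30 0x60 0xC0 0x87 0x09

Derivation:
After byte 1 (0x3D): reg=0xB3
After byte 2 (0x7A): reg=0x71
Register before byte 3: 0x71
After XOR with byte 0x72: 0x03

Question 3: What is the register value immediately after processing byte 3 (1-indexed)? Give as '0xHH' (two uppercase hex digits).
Answer: 0x09

Derivation:
After byte 1 (0x3D): reg=0xB3
After byte 2 (0x7A): reg=0x71
After byte 3 (0x72): reg=0x09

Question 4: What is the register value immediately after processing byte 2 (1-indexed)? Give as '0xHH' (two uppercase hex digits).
After byte 1 (0x3D): reg=0xB3
After byte 2 (0x7A): reg=0x71

Answer: 0x71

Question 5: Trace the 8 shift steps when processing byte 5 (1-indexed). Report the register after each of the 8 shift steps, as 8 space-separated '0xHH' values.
Answer: 0xF3 0xE1 0xC5 0x8D 0x1D 0x3A 0x74 0xE8

Derivation:
After byte 1 (0x3D): reg=0xB3
After byte 2 (0x7A): reg=0x71
After byte 3 (0x72): reg=0x09
After byte 4 (0x27): reg=0xCA
Register before byte 5: 0xCA
After XOR with byte 0x30: 0xFA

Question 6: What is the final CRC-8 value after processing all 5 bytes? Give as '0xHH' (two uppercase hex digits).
Answer: 0xE8

Derivation:
After byte 1 (0x3D): reg=0xB3
After byte 2 (0x7A): reg=0x71
After byte 3 (0x72): reg=0x09
After byte 4 (0x27): reg=0xCA
After byte 5 (0x30): reg=0xE8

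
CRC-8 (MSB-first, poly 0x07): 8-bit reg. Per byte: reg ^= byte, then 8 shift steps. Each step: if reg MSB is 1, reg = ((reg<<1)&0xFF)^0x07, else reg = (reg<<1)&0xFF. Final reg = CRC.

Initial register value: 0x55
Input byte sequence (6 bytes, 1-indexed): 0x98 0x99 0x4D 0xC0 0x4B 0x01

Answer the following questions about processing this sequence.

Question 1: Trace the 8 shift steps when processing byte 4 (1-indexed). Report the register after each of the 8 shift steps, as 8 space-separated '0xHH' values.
After byte 1 (0x98): reg=0x6D
After byte 2 (0x99): reg=0xC2
After byte 3 (0x4D): reg=0xA4
Register before byte 4: 0xA4
After XOR with byte 0xC0: 0x64

Answer: 0xC8 0x97 0x29 0x52 0xA4 0x4F 0x9E 0x3B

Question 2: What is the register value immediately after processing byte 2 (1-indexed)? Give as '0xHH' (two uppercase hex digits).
After byte 1 (0x98): reg=0x6D
After byte 2 (0x99): reg=0xC2

Answer: 0xC2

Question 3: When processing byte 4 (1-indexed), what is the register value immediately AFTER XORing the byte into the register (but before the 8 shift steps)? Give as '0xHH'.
Answer: 0x64

Derivation:
Register before byte 4: 0xA4
Byte 4: 0xC0
0xA4 XOR 0xC0 = 0x64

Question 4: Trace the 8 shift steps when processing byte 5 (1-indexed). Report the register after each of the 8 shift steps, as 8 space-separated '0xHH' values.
After byte 1 (0x98): reg=0x6D
After byte 2 (0x99): reg=0xC2
After byte 3 (0x4D): reg=0xA4
After byte 4 (0xC0): reg=0x3B
Register before byte 5: 0x3B
After XOR with byte 0x4B: 0x70

Answer: 0xE0 0xC7 0x89 0x15 0x2A 0x54 0xA8 0x57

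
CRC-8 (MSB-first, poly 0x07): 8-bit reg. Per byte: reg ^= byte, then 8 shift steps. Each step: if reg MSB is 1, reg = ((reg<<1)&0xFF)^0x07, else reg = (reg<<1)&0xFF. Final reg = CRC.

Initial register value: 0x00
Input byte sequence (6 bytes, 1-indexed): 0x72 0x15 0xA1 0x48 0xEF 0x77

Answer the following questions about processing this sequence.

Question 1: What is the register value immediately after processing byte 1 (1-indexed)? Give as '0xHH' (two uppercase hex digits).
After byte 1 (0x72): reg=0x59

Answer: 0x59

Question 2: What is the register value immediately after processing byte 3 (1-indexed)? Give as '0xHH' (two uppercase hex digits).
After byte 1 (0x72): reg=0x59
After byte 2 (0x15): reg=0xE3
After byte 3 (0xA1): reg=0xC9

Answer: 0xC9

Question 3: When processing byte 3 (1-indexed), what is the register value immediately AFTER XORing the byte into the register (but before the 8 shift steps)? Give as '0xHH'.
Register before byte 3: 0xE3
Byte 3: 0xA1
0xE3 XOR 0xA1 = 0x42

Answer: 0x42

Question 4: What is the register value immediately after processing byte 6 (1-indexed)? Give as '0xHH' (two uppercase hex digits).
After byte 1 (0x72): reg=0x59
After byte 2 (0x15): reg=0xE3
After byte 3 (0xA1): reg=0xC9
After byte 4 (0x48): reg=0x8E
After byte 5 (0xEF): reg=0x20
After byte 6 (0x77): reg=0xA2

Answer: 0xA2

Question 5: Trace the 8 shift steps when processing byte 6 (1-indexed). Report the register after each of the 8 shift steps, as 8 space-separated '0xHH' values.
Answer: 0xAE 0x5B 0xB6 0x6B 0xD6 0xAB 0x51 0xA2

Derivation:
After byte 1 (0x72): reg=0x59
After byte 2 (0x15): reg=0xE3
After byte 3 (0xA1): reg=0xC9
After byte 4 (0x48): reg=0x8E
After byte 5 (0xEF): reg=0x20
Register before byte 6: 0x20
After XOR with byte 0x77: 0x57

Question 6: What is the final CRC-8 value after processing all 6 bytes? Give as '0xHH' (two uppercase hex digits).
Answer: 0xA2

Derivation:
After byte 1 (0x72): reg=0x59
After byte 2 (0x15): reg=0xE3
After byte 3 (0xA1): reg=0xC9
After byte 4 (0x48): reg=0x8E
After byte 5 (0xEF): reg=0x20
After byte 6 (0x77): reg=0xA2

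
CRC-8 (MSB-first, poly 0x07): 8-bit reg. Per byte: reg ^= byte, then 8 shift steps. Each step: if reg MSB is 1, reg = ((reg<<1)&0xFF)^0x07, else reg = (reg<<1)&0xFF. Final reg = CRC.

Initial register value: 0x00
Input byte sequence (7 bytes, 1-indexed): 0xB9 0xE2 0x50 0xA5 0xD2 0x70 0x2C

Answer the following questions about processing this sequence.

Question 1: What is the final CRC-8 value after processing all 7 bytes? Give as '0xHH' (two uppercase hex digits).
Answer: 0xEA

Derivation:
After byte 1 (0xB9): reg=0x26
After byte 2 (0xE2): reg=0x52
After byte 3 (0x50): reg=0x0E
After byte 4 (0xA5): reg=0x58
After byte 5 (0xD2): reg=0xBF
After byte 6 (0x70): reg=0x63
After byte 7 (0x2C): reg=0xEA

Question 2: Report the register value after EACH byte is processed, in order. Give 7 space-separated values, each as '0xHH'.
0x26 0x52 0x0E 0x58 0xBF 0x63 0xEA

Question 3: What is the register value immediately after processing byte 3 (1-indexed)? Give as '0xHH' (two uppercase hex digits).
Answer: 0x0E

Derivation:
After byte 1 (0xB9): reg=0x26
After byte 2 (0xE2): reg=0x52
After byte 3 (0x50): reg=0x0E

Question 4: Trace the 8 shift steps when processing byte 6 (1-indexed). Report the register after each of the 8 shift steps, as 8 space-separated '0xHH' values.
Answer: 0x99 0x35 0x6A 0xD4 0xAF 0x59 0xB2 0x63

Derivation:
After byte 1 (0xB9): reg=0x26
After byte 2 (0xE2): reg=0x52
After byte 3 (0x50): reg=0x0E
After byte 4 (0xA5): reg=0x58
After byte 5 (0xD2): reg=0xBF
Register before byte 6: 0xBF
After XOR with byte 0x70: 0xCF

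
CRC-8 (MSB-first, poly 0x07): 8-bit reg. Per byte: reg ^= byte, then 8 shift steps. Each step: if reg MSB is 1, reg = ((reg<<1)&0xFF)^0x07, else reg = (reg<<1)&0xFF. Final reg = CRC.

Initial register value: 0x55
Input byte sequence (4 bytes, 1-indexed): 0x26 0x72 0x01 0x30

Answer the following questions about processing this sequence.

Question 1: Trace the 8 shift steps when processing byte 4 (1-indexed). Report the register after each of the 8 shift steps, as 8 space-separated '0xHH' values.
Answer: 0xCA 0x93 0x21 0x42 0x84 0x0F 0x1E 0x3C

Derivation:
After byte 1 (0x26): reg=0x5E
After byte 2 (0x72): reg=0xC4
After byte 3 (0x01): reg=0x55
Register before byte 4: 0x55
After XOR with byte 0x30: 0x65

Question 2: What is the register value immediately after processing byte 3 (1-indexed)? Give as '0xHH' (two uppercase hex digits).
After byte 1 (0x26): reg=0x5E
After byte 2 (0x72): reg=0xC4
After byte 3 (0x01): reg=0x55

Answer: 0x55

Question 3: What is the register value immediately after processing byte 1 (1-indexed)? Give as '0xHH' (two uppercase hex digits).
Answer: 0x5E

Derivation:
After byte 1 (0x26): reg=0x5E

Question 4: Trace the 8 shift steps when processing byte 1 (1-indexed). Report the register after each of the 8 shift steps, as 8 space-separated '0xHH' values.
Register before byte 1: 0x55
After XOR with byte 0x26: 0x73

Answer: 0xE6 0xCB 0x91 0x25 0x4A 0x94 0x2F 0x5E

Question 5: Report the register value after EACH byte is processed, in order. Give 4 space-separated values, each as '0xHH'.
0x5E 0xC4 0x55 0x3C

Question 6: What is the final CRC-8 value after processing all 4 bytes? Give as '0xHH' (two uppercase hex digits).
After byte 1 (0x26): reg=0x5E
After byte 2 (0x72): reg=0xC4
After byte 3 (0x01): reg=0x55
After byte 4 (0x30): reg=0x3C

Answer: 0x3C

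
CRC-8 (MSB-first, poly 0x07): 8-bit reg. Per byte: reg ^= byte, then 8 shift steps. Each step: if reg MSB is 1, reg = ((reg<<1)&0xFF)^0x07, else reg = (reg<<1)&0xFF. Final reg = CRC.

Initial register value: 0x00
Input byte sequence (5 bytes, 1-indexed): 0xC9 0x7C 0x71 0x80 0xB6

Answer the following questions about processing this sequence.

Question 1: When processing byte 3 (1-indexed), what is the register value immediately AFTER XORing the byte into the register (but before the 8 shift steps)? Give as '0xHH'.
Answer: 0x52

Derivation:
Register before byte 3: 0x23
Byte 3: 0x71
0x23 XOR 0x71 = 0x52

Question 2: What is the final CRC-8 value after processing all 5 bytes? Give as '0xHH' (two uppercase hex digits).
After byte 1 (0xC9): reg=0x71
After byte 2 (0x7C): reg=0x23
After byte 3 (0x71): reg=0xB9
After byte 4 (0x80): reg=0xAF
After byte 5 (0xB6): reg=0x4F

Answer: 0x4F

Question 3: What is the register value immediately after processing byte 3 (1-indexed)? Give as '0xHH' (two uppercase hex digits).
After byte 1 (0xC9): reg=0x71
After byte 2 (0x7C): reg=0x23
After byte 3 (0x71): reg=0xB9

Answer: 0xB9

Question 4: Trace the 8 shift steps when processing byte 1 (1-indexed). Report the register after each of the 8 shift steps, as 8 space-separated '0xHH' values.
Answer: 0x95 0x2D 0x5A 0xB4 0x6F 0xDE 0xBB 0x71

Derivation:
Register before byte 1: 0x00
After XOR with byte 0xC9: 0xC9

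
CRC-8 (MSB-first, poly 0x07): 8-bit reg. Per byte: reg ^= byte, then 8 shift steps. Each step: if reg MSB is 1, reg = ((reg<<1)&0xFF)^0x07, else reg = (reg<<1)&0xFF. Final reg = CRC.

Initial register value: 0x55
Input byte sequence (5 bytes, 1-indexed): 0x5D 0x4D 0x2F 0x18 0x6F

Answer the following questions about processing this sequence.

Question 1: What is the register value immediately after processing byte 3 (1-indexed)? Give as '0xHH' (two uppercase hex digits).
After byte 1 (0x5D): reg=0x38
After byte 2 (0x4D): reg=0x4C
After byte 3 (0x2F): reg=0x2E

Answer: 0x2E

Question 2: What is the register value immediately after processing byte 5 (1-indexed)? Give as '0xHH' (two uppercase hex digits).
After byte 1 (0x5D): reg=0x38
After byte 2 (0x4D): reg=0x4C
After byte 3 (0x2F): reg=0x2E
After byte 4 (0x18): reg=0x82
After byte 5 (0x6F): reg=0x8D

Answer: 0x8D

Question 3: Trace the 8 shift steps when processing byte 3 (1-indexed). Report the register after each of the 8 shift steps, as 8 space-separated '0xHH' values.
After byte 1 (0x5D): reg=0x38
After byte 2 (0x4D): reg=0x4C
Register before byte 3: 0x4C
After XOR with byte 0x2F: 0x63

Answer: 0xC6 0x8B 0x11 0x22 0x44 0x88 0x17 0x2E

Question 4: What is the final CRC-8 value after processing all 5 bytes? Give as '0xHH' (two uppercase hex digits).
Answer: 0x8D

Derivation:
After byte 1 (0x5D): reg=0x38
After byte 2 (0x4D): reg=0x4C
After byte 3 (0x2F): reg=0x2E
After byte 4 (0x18): reg=0x82
After byte 5 (0x6F): reg=0x8D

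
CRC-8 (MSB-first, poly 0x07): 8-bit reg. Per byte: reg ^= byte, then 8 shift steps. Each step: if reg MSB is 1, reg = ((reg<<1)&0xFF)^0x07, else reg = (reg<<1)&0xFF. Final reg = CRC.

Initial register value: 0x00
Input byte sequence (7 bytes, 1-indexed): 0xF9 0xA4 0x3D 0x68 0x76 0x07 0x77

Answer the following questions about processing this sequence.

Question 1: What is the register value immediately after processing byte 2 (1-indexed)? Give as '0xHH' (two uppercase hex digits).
After byte 1 (0xF9): reg=0xE1
After byte 2 (0xA4): reg=0xDC

Answer: 0xDC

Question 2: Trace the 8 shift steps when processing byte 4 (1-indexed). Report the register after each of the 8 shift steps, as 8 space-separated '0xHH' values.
Answer: 0x85 0x0D 0x1A 0x34 0x68 0xD0 0xA7 0x49

Derivation:
After byte 1 (0xF9): reg=0xE1
After byte 2 (0xA4): reg=0xDC
After byte 3 (0x3D): reg=0xA9
Register before byte 4: 0xA9
After XOR with byte 0x68: 0xC1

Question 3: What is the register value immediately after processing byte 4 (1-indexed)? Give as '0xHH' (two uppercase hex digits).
Answer: 0x49

Derivation:
After byte 1 (0xF9): reg=0xE1
After byte 2 (0xA4): reg=0xDC
After byte 3 (0x3D): reg=0xA9
After byte 4 (0x68): reg=0x49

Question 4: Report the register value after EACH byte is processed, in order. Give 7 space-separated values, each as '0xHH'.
0xE1 0xDC 0xA9 0x49 0xBD 0x2F 0x8F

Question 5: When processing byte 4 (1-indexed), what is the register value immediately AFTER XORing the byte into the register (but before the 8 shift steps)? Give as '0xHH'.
Register before byte 4: 0xA9
Byte 4: 0x68
0xA9 XOR 0x68 = 0xC1

Answer: 0xC1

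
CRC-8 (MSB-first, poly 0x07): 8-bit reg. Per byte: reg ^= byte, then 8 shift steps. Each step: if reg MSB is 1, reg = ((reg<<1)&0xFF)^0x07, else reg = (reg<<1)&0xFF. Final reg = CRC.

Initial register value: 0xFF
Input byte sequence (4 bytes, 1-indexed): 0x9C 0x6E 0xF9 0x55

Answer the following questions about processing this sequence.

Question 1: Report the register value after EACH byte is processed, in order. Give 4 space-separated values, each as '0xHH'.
0x2E 0xC7 0xBA 0x83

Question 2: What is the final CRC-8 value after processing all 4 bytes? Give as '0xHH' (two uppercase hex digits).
Answer: 0x83

Derivation:
After byte 1 (0x9C): reg=0x2E
After byte 2 (0x6E): reg=0xC7
After byte 3 (0xF9): reg=0xBA
After byte 4 (0x55): reg=0x83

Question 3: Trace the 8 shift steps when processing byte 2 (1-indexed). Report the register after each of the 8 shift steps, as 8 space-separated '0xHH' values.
Answer: 0x80 0x07 0x0E 0x1C 0x38 0x70 0xE0 0xC7

Derivation:
After byte 1 (0x9C): reg=0x2E
Register before byte 2: 0x2E
After XOR with byte 0x6E: 0x40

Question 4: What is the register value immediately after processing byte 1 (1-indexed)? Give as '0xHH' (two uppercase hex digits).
After byte 1 (0x9C): reg=0x2E

Answer: 0x2E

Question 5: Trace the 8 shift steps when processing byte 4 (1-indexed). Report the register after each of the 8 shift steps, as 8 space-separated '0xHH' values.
After byte 1 (0x9C): reg=0x2E
After byte 2 (0x6E): reg=0xC7
After byte 3 (0xF9): reg=0xBA
Register before byte 4: 0xBA
After XOR with byte 0x55: 0xEF

Answer: 0xD9 0xB5 0x6D 0xDA 0xB3 0x61 0xC2 0x83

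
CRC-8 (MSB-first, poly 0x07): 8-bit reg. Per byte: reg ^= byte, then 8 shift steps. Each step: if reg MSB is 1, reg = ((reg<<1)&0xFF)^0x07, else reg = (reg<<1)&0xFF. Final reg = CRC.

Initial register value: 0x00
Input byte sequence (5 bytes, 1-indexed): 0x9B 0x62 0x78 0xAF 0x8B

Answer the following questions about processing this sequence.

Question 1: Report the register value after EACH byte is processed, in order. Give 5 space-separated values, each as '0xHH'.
0xC8 0x5F 0xF5 0x81 0x36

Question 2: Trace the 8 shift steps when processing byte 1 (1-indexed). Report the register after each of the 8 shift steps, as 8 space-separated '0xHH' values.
Answer: 0x31 0x62 0xC4 0x8F 0x19 0x32 0x64 0xC8

Derivation:
Register before byte 1: 0x00
After XOR with byte 0x9B: 0x9B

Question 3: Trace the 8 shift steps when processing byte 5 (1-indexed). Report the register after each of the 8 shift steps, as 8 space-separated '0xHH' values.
After byte 1 (0x9B): reg=0xC8
After byte 2 (0x62): reg=0x5F
After byte 3 (0x78): reg=0xF5
After byte 4 (0xAF): reg=0x81
Register before byte 5: 0x81
After XOR with byte 0x8B: 0x0A

Answer: 0x14 0x28 0x50 0xA0 0x47 0x8E 0x1B 0x36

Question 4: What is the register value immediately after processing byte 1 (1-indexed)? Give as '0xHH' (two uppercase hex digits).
Answer: 0xC8

Derivation:
After byte 1 (0x9B): reg=0xC8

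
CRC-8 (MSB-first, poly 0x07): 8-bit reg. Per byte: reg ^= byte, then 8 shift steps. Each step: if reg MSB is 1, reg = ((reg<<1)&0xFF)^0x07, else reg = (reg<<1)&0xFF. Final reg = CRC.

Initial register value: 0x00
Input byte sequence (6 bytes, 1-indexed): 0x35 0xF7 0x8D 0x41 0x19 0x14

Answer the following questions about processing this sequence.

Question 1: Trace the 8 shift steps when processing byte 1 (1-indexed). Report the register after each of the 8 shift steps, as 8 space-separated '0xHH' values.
Answer: 0x6A 0xD4 0xAF 0x59 0xB2 0x63 0xC6 0x8B

Derivation:
Register before byte 1: 0x00
After XOR with byte 0x35: 0x35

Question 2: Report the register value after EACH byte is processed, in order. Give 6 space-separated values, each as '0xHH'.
0x8B 0x73 0xF4 0x02 0x41 0xAC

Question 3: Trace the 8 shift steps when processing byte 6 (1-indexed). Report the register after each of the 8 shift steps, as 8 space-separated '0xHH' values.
Answer: 0xAA 0x53 0xA6 0x4B 0x96 0x2B 0x56 0xAC

Derivation:
After byte 1 (0x35): reg=0x8B
After byte 2 (0xF7): reg=0x73
After byte 3 (0x8D): reg=0xF4
After byte 4 (0x41): reg=0x02
After byte 5 (0x19): reg=0x41
Register before byte 6: 0x41
After XOR with byte 0x14: 0x55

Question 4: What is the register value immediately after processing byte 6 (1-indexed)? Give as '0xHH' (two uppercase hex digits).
After byte 1 (0x35): reg=0x8B
After byte 2 (0xF7): reg=0x73
After byte 3 (0x8D): reg=0xF4
After byte 4 (0x41): reg=0x02
After byte 5 (0x19): reg=0x41
After byte 6 (0x14): reg=0xAC

Answer: 0xAC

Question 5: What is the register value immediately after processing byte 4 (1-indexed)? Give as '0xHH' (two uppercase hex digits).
Answer: 0x02

Derivation:
After byte 1 (0x35): reg=0x8B
After byte 2 (0xF7): reg=0x73
After byte 3 (0x8D): reg=0xF4
After byte 4 (0x41): reg=0x02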